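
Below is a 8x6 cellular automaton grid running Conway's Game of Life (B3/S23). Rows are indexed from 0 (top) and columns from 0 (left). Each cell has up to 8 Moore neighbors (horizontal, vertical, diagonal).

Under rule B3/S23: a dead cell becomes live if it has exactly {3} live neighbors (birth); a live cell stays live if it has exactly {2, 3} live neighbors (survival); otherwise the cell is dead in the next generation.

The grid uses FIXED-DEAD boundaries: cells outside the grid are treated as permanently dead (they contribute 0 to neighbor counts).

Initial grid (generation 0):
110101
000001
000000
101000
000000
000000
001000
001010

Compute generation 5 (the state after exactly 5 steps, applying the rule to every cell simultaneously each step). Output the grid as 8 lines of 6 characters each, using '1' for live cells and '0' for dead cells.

Simulating step by step:
Generation 0 (given above): 10 live cells
Generation 1: 4 live cells
000010
000010
000000
000000
000000
000000
000100
000100
Generation 2: 0 live cells
000000
000000
000000
000000
000000
000000
000000
000000
Generation 3: 0 live cells
000000
000000
000000
000000
000000
000000
000000
000000
Generation 4: 0 live cells
000000
000000
000000
000000
000000
000000
000000
000000
Generation 5: 0 live cells
(generation 5 grid is the final answer)

Answer: 000000
000000
000000
000000
000000
000000
000000
000000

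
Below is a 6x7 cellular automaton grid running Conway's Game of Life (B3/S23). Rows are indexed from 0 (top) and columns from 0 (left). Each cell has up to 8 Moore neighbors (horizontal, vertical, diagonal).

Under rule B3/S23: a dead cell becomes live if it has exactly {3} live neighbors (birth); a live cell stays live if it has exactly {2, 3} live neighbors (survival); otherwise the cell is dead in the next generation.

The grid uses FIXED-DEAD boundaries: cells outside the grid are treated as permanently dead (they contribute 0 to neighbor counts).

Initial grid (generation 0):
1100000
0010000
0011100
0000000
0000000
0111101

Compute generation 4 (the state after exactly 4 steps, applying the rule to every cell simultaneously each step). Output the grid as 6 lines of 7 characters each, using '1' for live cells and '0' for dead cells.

Simulating step by step:
Generation 0 (given above): 11 live cells
Generation 1: 9 live cells
0100000
0010000
0011000
0001000
0011000
0011000
Generation 2: 9 live cells
0000000
0111000
0011000
0000100
0000100
0011000
Generation 3: 8 live cells
0010000
0101000
0100100
0000100
0000100
0001000
Generation 4: 11 live cells
(generation 4 grid is the final answer)

Answer: 0010000
0101000
0011100
0001110
0001100
0000000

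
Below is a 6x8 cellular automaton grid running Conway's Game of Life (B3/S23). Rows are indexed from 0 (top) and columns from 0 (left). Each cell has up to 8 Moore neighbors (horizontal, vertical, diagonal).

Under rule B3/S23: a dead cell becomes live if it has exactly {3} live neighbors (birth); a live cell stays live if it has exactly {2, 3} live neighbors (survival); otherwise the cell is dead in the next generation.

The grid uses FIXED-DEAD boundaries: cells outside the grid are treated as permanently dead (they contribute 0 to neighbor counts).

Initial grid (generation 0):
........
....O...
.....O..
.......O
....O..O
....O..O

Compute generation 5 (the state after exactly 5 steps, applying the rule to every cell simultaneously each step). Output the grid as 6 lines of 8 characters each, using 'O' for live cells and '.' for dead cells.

Simulating step by step:
Generation 0 (given above): 7 live cells
Generation 1: 3 live cells
........
........
........
......O.
......OO
........
Generation 2: 4 live cells
........
........
........
......OO
......OO
........
Generation 3: 4 live cells
........
........
........
......OO
......OO
........
Generation 4: 4 live cells
........
........
........
......OO
......OO
........
Generation 5: 4 live cells
(generation 5 grid is the final answer)

Answer: ........
........
........
......OO
......OO
........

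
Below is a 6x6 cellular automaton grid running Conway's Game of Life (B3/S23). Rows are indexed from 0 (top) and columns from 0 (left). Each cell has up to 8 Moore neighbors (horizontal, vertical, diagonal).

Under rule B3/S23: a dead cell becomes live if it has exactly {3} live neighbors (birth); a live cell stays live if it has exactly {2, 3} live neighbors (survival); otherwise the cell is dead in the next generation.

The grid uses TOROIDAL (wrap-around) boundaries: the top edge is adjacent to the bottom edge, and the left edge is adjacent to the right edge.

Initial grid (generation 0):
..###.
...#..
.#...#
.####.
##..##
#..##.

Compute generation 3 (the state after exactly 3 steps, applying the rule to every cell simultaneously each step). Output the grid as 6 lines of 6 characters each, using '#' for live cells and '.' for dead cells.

Simulating step by step:
Generation 0 (given above): 17 live cells
Generation 1: 7 live cells
..#..#
...#..
##....
...#..
......
#.....
Generation 2: 4 live cells
......
###...
..#...
......
......
......
Generation 3: 4 live cells
(generation 3 grid is the final answer)

Answer: .#....
.##...
..#...
......
......
......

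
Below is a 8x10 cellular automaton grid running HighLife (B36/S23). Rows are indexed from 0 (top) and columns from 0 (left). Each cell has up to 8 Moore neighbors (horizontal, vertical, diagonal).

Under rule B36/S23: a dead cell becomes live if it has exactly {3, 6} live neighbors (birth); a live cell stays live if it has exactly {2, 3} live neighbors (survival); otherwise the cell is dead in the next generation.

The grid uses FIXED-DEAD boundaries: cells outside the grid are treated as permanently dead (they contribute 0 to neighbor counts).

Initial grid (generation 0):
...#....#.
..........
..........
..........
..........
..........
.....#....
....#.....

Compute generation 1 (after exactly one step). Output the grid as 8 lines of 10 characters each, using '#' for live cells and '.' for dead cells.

Answer: ..........
..........
..........
..........
..........
..........
..........
..........

Derivation:
Simulating step by step:
Generation 0 (given above): 4 live cells
Generation 1: 0 live cells
(generation 1 grid is the final answer)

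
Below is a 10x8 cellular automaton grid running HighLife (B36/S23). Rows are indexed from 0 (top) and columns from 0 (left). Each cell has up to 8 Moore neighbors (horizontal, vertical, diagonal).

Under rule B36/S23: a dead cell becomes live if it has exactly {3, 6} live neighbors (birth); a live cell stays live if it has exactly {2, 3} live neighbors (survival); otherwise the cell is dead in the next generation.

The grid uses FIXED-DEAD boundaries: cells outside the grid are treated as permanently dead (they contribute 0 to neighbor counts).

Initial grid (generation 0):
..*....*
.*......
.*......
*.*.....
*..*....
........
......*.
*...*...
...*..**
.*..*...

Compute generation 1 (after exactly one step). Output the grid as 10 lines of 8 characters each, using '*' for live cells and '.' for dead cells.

Simulating step by step:
Generation 0 (given above): 16 live cells
Generation 1: 14 live cells
(generation 1 grid is the final answer)

Answer: ........
.**.....
***.....
*.*.....
.*......
........
........
.....***
...***..
........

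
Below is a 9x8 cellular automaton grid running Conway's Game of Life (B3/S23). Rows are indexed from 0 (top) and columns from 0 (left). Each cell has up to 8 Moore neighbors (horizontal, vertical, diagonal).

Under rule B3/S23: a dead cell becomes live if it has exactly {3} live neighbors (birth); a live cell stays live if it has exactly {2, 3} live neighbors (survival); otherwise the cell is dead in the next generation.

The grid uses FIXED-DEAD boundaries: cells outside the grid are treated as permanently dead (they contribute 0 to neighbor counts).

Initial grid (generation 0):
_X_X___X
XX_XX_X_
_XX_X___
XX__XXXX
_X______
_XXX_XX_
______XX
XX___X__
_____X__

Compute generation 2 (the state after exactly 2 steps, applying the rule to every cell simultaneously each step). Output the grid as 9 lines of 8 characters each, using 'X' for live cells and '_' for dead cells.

Simulating step by step:
Generation 0 (given above): 29 live cells
Generation 1: 24 live cells
XX_XX___
X___XX__
_______X
X__XXXX_
___X___X
_XX__XXX
X___X__X
_____X__
________
Generation 2: 28 live cells
(generation 2 grid is the final answer)

Answer: XX_XXX__
XX_XXX__
___X____
___XXXXX
_X_X___X
_XXXXX_X
_X__X__X
________
________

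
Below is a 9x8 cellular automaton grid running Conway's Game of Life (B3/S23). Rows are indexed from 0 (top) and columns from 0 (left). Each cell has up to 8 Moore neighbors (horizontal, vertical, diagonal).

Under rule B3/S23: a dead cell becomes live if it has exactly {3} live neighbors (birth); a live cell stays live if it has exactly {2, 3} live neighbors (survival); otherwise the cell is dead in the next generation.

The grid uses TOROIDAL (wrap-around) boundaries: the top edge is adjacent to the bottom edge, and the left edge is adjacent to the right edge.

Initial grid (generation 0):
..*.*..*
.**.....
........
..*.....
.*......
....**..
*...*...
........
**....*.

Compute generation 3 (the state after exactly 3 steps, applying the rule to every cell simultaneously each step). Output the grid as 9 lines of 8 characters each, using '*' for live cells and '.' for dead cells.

Simulating step by step:
Generation 0 (given above): 14 live cells
Generation 1: 18 live cells
..**...*
.***....
.**.....
........
........
....**..
....**..
**.....*
**.....*
Generation 2: 15 live cells
...*...*
*.......
.*.*....
........
........
....**..
*...***.
.*....**
......*.
Generation 3: 10 live cells
(generation 3 grid is the final answer)

Answer: .......*
*.*.....
........
........
........
....*.*.
*...*...
*.......
*.....*.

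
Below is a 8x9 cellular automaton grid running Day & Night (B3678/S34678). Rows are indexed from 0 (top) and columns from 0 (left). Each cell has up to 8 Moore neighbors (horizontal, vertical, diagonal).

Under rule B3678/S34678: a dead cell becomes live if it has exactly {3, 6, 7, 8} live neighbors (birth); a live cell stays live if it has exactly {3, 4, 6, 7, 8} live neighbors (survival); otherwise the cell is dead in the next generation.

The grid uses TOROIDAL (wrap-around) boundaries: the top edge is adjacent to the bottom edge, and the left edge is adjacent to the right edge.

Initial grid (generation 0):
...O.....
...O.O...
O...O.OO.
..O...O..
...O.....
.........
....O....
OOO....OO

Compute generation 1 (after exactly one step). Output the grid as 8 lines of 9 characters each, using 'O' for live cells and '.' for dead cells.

Answer: OO..O...O
......O..
...O..O..
...O.O.O.
.........
.........
OO......O
...O.....

Derivation:
Simulating step by step:
Generation 0 (given above): 16 live cells
Generation 1: 14 live cells
(generation 1 grid is the final answer)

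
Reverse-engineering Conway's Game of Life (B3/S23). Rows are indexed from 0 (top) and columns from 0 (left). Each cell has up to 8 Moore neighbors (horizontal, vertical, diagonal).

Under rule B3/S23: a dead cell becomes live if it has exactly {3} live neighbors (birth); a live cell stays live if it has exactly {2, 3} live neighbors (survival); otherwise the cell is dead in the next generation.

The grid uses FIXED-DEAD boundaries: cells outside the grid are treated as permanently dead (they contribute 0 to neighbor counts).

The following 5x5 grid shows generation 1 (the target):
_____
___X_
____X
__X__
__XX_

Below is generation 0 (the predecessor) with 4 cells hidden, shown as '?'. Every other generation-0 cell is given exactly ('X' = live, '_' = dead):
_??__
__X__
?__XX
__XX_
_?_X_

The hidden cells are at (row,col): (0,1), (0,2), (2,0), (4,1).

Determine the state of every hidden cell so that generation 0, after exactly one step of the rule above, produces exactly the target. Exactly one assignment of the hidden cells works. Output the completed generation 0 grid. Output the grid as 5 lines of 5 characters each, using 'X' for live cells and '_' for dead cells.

Hidden generation-0 cells (in order): (0,1), (0,2), (2,0), (4,1).
A hidden cell only influences target cells in its own 3x3 neighborhood. Try each of the 2^4 = 16 assignments, step the completed generation 0 forward once under B3/S23, and compare with the target:
  (0,1)=_ (0,2)=_ (2,0)=_ (4,1)=_ -> step reproduces the target at every cell -> ACCEPT
  (0,1)=_ (0,2)=_ (2,0)=_ (4,1)=X -> step gives (3,2)='_' but target has 'X' -> reject
  (0,1)=_ (0,2)=_ (2,0)=X (4,1)=_ -> step gives (2,1)='X' but target has '_' -> reject
  (0,1)=_ (0,2)=_ (2,0)=X (4,1)=X -> step gives (2,1)='X' but target has '_' -> reject
  (0,1)=_ (0,2)=X (2,0)=_ (4,1)=_ -> step gives (1,2)='X' but target has '_' -> reject
  (0,1)=_ (0,2)=X (2,0)=_ (4,1)=X -> step gives (1,2)='X' but target has '_' -> reject
  (0,1)=_ (0,2)=X (2,0)=X (4,1)=_ -> step gives (1,1)='X' but target has '_' -> reject
  (0,1)=_ (0,2)=X (2,0)=X (4,1)=X -> step gives (1,1)='X' but target has '_' -> reject
  (0,1)=X (0,2)=_ (2,0)=_ (4,1)=_ -> step gives (1,2)='X' but target has '_' -> reject
  (0,1)=X (0,2)=_ (2,0)=_ (4,1)=X -> step gives (1,2)='X' but target has '_' -> reject
  (0,1)=X (0,2)=_ (2,0)=X (4,1)=_ -> step gives (1,1)='X' but target has '_' -> reject
  (0,1)=X (0,2)=_ (2,0)=X (4,1)=X -> step gives (1,1)='X' but target has '_' -> reject
  (0,1)=X (0,2)=X (2,0)=_ (4,1)=_ -> step gives (0,1)='X' but target has '_' -> reject
  (0,1)=X (0,2)=X (2,0)=_ (4,1)=X -> step gives (0,1)='X' but target has '_' -> reject
  (0,1)=X (0,2)=X (2,0)=X (4,1)=_ -> step gives (0,1)='X' but target has '_' -> reject
  (0,1)=X (0,2)=X (2,0)=X (4,1)=X -> step gives (0,1)='X' but target has '_' -> reject
Unique solution: (0,1)=dead, (0,2)=dead, (2,0)=dead, (4,1)=dead.
Check: live-neighbor counts of every cell in the completed generation 0:
01110
01132
02442
01344
01322
Applying B3/S23 to generation 0 with these counts gives:
_____
___X_
____X
__X__
__XX_
which matches the target exactly.

Answer: _____
__X__
___XX
__XX_
___X_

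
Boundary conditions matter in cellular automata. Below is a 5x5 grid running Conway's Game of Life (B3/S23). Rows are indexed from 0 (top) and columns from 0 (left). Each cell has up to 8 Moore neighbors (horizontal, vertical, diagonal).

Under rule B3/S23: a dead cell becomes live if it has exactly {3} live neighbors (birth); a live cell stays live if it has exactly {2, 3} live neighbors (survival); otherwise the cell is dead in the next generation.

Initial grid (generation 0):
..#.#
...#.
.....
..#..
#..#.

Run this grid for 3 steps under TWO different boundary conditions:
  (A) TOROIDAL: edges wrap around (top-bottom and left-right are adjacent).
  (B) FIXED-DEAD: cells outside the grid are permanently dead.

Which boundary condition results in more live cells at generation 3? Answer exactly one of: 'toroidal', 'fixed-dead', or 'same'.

Answer: toroidal

Derivation:
Under TOROIDAL boundary, generation 3:
.....
#...#
..##.
#.###
.....
Population = 8

Under FIXED-DEAD boundary, generation 3:
.....
.....
.....
.....
.....
Population = 0

Comparison: toroidal=8, fixed-dead=0 -> toroidal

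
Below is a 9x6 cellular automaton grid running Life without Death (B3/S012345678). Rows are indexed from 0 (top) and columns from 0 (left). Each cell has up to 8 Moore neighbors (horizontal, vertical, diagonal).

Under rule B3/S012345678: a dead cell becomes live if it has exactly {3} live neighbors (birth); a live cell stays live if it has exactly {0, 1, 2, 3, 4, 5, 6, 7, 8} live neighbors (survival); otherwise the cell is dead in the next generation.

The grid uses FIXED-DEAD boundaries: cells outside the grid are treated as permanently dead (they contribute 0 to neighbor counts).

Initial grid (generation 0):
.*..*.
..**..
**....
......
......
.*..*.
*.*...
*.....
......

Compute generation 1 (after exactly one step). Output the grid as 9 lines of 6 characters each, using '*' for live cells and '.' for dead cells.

Simulating step by step:
Generation 0 (given above): 11 live cells
Generation 1: 16 live cells
(generation 1 grid is the final answer)

Answer: .****.
*.**..
***...
......
......
.*..*.
*.*...
**....
......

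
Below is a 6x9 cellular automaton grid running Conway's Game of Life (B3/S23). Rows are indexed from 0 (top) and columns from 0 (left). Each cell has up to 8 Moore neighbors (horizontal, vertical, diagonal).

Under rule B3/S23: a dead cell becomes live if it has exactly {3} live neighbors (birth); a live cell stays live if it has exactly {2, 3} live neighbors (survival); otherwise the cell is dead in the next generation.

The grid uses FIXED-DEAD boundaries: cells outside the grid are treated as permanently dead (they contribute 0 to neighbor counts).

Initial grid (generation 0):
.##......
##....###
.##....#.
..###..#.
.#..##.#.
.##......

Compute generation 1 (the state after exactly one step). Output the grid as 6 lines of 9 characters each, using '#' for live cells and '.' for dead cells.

Answer: ###....#.
#.....###
#........
....##.##
.#..###..
.##......

Derivation:
Simulating step by step:
Generation 0 (given above): 20 live cells
Generation 1: 19 live cells
(generation 1 grid is the final answer)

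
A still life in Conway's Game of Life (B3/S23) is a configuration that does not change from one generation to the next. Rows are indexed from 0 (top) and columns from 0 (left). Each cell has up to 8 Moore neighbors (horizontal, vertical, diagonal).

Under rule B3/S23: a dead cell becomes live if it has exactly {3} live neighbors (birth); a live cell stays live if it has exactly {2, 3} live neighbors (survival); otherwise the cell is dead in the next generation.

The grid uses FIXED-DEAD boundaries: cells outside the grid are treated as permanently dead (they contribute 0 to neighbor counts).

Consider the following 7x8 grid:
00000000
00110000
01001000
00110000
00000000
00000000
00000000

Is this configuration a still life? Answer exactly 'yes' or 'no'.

Compute generation 1 and compare to generation 0 (given above):
Generation 1:
00000000
00110000
01001000
00110000
00000000
00000000
00000000
The grids are IDENTICAL -> still life.

Answer: yes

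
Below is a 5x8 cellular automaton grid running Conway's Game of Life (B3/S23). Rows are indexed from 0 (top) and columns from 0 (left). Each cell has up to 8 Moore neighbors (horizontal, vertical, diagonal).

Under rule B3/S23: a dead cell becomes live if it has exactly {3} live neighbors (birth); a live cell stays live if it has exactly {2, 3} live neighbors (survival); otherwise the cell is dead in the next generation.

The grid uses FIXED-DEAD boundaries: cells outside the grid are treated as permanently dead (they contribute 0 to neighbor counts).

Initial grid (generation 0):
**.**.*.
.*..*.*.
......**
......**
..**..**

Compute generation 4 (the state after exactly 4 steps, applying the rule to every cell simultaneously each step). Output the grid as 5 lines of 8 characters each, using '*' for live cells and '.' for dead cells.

Simulating step by step:
Generation 0 (given above): 16 live cells
Generation 1: 14 live cells
*****...
*****.*.
........
.....*..
......**
Generation 2: 13 live cells
*...**..
*...**..
.*****..
......*.
......*.
Generation 3: 13 live cells
....**..
*.*...*.
.***..*.
..***.*.
........
Generation 4: 11 live cells
(generation 4 grid is the final answer)

Answer: .....*..
..*.*.*.
....*.**
.*..**..
...*....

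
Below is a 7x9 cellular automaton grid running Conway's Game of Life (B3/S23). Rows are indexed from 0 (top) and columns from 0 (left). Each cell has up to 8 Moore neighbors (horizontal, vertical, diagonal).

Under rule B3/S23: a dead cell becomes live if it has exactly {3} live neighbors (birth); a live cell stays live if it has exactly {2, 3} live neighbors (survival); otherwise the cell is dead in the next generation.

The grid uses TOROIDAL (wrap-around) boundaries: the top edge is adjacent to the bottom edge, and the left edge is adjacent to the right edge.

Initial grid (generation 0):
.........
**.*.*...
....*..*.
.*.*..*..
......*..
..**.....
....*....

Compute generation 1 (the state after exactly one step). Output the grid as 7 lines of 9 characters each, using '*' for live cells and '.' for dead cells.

Answer: ....*....
....*....
**.****..
.....***.
...*.....
...*.....
...*.....

Derivation:
Simulating step by step:
Generation 0 (given above): 13 live cells
Generation 1: 14 live cells
(generation 1 grid is the final answer)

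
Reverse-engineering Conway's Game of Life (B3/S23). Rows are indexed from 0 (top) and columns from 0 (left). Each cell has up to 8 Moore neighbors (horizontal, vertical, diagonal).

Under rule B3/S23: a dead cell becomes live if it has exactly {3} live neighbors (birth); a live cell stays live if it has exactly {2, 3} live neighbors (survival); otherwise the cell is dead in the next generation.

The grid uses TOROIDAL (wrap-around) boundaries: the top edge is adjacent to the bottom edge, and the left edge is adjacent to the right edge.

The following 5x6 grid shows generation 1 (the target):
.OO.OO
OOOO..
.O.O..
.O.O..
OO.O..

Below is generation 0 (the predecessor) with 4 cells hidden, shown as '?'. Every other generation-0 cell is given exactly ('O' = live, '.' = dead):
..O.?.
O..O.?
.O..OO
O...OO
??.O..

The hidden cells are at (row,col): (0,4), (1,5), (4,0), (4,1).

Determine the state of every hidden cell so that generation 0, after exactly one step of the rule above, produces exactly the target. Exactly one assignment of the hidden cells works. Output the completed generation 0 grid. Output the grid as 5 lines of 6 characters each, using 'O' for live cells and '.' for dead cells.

Answer: ..O.O.
O..O..
.O..OO
O...OO
O..O..

Derivation:
Hidden generation-0 cells (in order): (0,4), (1,5), (4,0), (4,1).
A hidden cell only influences target cells in its own 3x3 neighborhood. Try each of the 2^4 = 16 assignments, step the completed generation 0 forward once under B3/S23, and compare with the target:
  (0,4)=. (1,5)=. (4,0)=. (4,1)=. -> step gives (0,1)='.' but target has 'O' -> reject
  (0,4)=. (1,5)=. (4,0)=. (4,1)=O -> step gives (0,3)='O' but target has '.' -> reject
  (0,4)=. (1,5)=. (4,0)=O (4,1)=. -> step gives (0,3)='O' but target has '.' -> reject
  (0,4)=. (1,5)=. (4,0)=O (4,1)=O -> step gives (0,0)='O' but target has '.' -> reject
  (0,4)=. (1,5)=O (4,0)=. (4,1)=. -> step gives (0,1)='.' but target has 'O' -> reject
  (0,4)=. (1,5)=O (4,0)=. (4,1)=O -> step gives (0,0)='O' but target has '.' -> reject
  (0,4)=. (1,5)=O (4,0)=O (4,1)=. -> step gives (0,0)='O' but target has '.' -> reject
  (0,4)=. (1,5)=O (4,0)=O (4,1)=O -> step gives (0,1)='.' but target has 'O' -> reject
  (0,4)=O (1,5)=. (4,0)=. (4,1)=. -> step gives (0,1)='.' but target has 'O' -> reject
  (0,4)=O (1,5)=. (4,0)=. (4,1)=O -> step gives (0,5)='.' but target has 'O' -> reject
  (0,4)=O (1,5)=. (4,0)=O (4,1)=. -> step reproduces the target at every cell -> ACCEPT
  (0,4)=O (1,5)=. (4,0)=O (4,1)=O -> step gives (0,0)='O' but target has '.' -> reject
  (0,4)=O (1,5)=O (4,0)=. (4,1)=. -> step gives (0,1)='.' but target has 'O' -> reject
  (0,4)=O (1,5)=O (4,0)=. (4,1)=O -> step gives (0,0)='O' but target has '.' -> reject
  (0,4)=O (1,5)=O (4,0)=O (4,1)=. -> step gives (0,0)='O' but target has '.' -> reject
  (0,4)=O (1,5)=O (4,0)=O (4,1)=O -> step gives (0,1)='.' but target has 'O' -> reject
Unique solution: (0,4)=live, (1,5)=dead, (4,0)=live, (4,1)=dead.
Check: live-neighbor counts of every cell in the completed generation 0:
232423
233344
522345
432345
232345
Applying B3/S23 to generation 0 with these counts gives:
.OO.OO
OOOO..
.O.O..
.O.O..
OO.O..
which matches the target exactly.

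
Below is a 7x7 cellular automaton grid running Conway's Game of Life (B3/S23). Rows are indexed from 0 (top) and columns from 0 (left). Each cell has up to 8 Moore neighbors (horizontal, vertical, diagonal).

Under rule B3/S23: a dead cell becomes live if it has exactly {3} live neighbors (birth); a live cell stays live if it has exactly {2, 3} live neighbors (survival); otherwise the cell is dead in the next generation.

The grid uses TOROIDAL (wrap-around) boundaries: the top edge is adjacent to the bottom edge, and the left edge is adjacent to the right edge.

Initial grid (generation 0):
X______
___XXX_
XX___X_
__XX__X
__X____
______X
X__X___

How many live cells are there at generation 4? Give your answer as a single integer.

Simulating step by step:
Generation 0 (given above): 14 live cells
Generation 1: 17 live cells
___X__X
XX__XX_
XX___X_
X_XX__X
__XX___
_______
X_____X
Generation 2: 17 live cells
_X__X__
_XX_XX_
___X_X_
X__XX_X
_XXX___
_______
X_____X
Generation 3: 23 live cells
_XXXX_X
_XX__X_
XX_____
XX___XX
XXXXX__
XXX____
X______
Generation 4: 16 live cells
___XXXX
____XXX
_____X_
___XXX_
___XXX_
______X
______X
Population at generation 4: 16

Answer: 16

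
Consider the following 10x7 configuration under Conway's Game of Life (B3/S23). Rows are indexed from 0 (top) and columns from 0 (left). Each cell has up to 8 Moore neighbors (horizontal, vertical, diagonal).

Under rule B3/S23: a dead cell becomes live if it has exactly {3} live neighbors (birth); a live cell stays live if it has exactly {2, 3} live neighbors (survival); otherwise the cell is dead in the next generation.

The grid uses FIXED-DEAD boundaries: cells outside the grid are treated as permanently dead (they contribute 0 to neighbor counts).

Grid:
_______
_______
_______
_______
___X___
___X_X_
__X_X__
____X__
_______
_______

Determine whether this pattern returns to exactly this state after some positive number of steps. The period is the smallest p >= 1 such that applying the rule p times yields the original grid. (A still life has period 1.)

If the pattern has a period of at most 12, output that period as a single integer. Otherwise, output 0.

Answer: 2

Derivation:
Simulating and comparing each generation to the original:
Gen 0 (original, given above): 6 live cells
Gen 1: 6 live cells, differs from original
Gen 2: 6 live cells, MATCHES original -> period = 2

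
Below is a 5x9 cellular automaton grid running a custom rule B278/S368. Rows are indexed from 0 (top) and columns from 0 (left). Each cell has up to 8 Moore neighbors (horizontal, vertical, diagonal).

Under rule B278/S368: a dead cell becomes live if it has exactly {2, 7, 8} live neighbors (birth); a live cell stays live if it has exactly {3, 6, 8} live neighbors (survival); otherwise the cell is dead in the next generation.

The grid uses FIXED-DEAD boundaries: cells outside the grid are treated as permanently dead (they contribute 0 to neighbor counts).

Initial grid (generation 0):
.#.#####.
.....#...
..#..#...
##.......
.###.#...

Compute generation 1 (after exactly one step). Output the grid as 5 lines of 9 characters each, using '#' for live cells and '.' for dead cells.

Answer: ..#.###..
.#.....#.
#...#.#..
.....##..
.##.#....

Derivation:
Simulating step by step:
Generation 0 (given above): 15 live cells
Generation 1: 14 live cells
(generation 1 grid is the final answer)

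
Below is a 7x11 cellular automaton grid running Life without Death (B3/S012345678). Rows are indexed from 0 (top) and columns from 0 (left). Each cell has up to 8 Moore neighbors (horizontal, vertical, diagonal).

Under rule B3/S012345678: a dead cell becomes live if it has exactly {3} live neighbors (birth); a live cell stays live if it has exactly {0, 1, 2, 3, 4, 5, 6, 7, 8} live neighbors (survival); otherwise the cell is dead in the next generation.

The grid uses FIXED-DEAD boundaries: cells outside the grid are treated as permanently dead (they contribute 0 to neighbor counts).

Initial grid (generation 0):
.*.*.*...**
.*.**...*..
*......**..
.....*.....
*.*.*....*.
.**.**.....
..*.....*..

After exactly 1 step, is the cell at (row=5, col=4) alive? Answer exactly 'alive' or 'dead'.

Simulating step by step:
Generation 0 (given above): 23 live cells
Generation 1: 30 live cells
.*.*.*...**
**.**..**..
*...*..**..
.*...*..*..
*.*.*....*.
.**.**.....
.***....*..

Cell (5,4) at generation 1: 1 -> alive

Answer: alive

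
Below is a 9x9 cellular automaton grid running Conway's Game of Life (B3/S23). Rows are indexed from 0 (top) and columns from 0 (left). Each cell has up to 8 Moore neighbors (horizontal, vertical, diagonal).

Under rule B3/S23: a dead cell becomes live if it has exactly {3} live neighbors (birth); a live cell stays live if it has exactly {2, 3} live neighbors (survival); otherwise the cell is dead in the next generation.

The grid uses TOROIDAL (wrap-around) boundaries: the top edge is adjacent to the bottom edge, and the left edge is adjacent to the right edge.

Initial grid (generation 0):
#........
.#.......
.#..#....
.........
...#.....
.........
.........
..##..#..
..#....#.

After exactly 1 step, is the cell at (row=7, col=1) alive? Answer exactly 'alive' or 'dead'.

Simulating step by step:
Generation 0 (given above): 10 live cells
Generation 1: 8 live cells
.#.......
##.......
.........
.........
.........
.........
.........
..##.....
.###.....

Cell (7,1) at generation 1: 0 -> dead

Answer: dead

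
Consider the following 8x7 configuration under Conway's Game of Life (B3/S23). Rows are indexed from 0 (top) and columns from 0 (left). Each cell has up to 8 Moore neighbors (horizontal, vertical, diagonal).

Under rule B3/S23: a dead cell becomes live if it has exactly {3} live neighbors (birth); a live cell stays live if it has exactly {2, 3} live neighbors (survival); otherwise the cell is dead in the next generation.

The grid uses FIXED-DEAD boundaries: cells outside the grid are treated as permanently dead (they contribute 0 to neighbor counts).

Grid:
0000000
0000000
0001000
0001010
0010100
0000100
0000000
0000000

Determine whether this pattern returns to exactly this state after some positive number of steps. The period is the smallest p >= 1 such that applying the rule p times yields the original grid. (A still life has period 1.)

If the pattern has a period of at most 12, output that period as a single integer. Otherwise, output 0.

Simulating and comparing each generation to the original:
Gen 0 (original, given above): 6 live cells
Gen 1: 6 live cells, differs from original
Gen 2: 6 live cells, MATCHES original -> period = 2

Answer: 2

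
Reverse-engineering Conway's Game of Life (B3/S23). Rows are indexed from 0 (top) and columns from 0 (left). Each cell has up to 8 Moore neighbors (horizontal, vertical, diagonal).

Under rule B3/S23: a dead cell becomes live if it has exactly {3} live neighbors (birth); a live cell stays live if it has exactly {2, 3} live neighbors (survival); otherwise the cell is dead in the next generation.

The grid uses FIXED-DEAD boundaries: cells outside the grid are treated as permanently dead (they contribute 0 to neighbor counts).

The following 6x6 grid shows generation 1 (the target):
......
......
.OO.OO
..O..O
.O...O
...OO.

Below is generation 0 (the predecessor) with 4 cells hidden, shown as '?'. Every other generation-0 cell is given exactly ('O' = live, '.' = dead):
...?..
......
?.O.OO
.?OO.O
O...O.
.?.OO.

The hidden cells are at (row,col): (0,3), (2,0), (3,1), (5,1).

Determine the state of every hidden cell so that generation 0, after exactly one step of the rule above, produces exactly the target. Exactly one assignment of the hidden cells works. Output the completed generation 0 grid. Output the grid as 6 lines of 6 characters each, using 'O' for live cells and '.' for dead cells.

Hidden generation-0 cells (in order): (0,3), (2,0), (3,1), (5,1).
A hidden cell only influences target cells in its own 3x3 neighborhood. Try each of the 2^4 = 16 assignments, step the completed generation 0 forward once under B3/S23, and compare with the target:
  (0,3)=. (2,0)=. (3,1)=. (5,1)=. -> step gives (2,1)='.' but target has 'O' -> reject
  (0,3)=. (2,0)=. (3,1)=. (5,1)=O -> step gives (2,1)='.' but target has 'O' -> reject
  (0,3)=. (2,0)=. (3,1)=O (5,1)=. -> step gives (3,1)='O' but target has '.' -> reject
  (0,3)=. (2,0)=. (3,1)=O (5,1)=O -> step gives (3,1)='O' but target has '.' -> reject
  (0,3)=. (2,0)=O (3,1)=. (5,1)=. -> step gives (4,1)='.' but target has 'O' -> reject
  (0,3)=. (2,0)=O (3,1)=. (5,1)=O -> step reproduces the target at every cell -> ACCEPT
  (0,3)=. (2,0)=O (3,1)=O (5,1)=. -> step gives (2,1)='.' but target has 'O' -> reject
  (0,3)=. (2,0)=O (3,1)=O (5,1)=O -> step gives (2,1)='.' but target has 'O' -> reject
  (0,3)=O (2,0)=. (3,1)=. (5,1)=. -> step gives (1,3)='O' but target has '.' -> reject
  (0,3)=O (2,0)=. (3,1)=. (5,1)=O -> step gives (1,3)='O' but target has '.' -> reject
  (0,3)=O (2,0)=. (3,1)=O (5,1)=. -> step gives (1,3)='O' but target has '.' -> reject
  (0,3)=O (2,0)=. (3,1)=O (5,1)=O -> step gives (1,3)='O' but target has '.' -> reject
  (0,3)=O (2,0)=O (3,1)=. (5,1)=. -> step gives (1,3)='O' but target has '.' -> reject
  (0,3)=O (2,0)=O (3,1)=. (5,1)=O -> step gives (1,3)='O' but target has '.' -> reject
  (0,3)=O (2,0)=O (3,1)=O (5,1)=. -> step gives (1,3)='O' but target has '.' -> reject
  (0,3)=O (2,0)=O (3,1)=O (5,1)=O -> step gives (1,3)='O' but target has '.' -> reject
Unique solution: (0,3)=dead, (2,0)=live, (3,1)=dead, (5,1)=live.
Check: live-neighbor counts of every cell in the completed generation 0:
000000
121222
032432
242453
134543
212222
Applying B3/S23 to generation 0 with these counts gives:
......
......
.OO.OO
..O..O
.O...O
...OO.
which matches the target exactly.

Answer: ......
......
O.O.OO
..OO.O
O...O.
.O.OO.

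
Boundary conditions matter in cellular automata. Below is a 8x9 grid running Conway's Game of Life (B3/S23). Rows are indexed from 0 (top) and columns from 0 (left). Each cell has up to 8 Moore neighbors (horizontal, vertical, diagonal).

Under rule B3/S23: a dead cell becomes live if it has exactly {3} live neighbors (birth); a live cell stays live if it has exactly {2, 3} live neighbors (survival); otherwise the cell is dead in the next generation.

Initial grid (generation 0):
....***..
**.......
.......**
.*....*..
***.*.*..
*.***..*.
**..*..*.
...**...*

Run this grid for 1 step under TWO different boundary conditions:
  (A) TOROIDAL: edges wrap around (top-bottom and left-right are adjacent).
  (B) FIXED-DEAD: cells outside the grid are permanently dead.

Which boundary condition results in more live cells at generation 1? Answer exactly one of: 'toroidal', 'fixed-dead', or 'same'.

Under TOROIDAL boundary, generation 1:
*..***...
*....****
.*.....**
.**..**.*
*...*.***
....*.**.
**...*.*.
*..*..***
Population = 34

Under FIXED-DEAD boundary, generation 1:
.....*...
.....***.
**.....*.
***..**..
*...*.**.
....*.**.
**...*.**
...**....
Population = 26

Comparison: toroidal=34, fixed-dead=26 -> toroidal

Answer: toroidal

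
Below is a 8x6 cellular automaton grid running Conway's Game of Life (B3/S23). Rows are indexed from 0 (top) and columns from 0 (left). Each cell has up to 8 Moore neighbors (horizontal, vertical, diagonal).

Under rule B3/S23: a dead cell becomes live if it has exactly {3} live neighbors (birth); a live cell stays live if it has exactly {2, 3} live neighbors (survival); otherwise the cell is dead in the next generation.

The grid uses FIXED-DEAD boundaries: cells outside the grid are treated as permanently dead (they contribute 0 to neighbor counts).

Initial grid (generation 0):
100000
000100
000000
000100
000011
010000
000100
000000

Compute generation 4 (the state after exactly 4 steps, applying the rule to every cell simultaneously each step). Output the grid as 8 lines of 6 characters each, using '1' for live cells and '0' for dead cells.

Simulating step by step:
Generation 0 (given above): 7 live cells
Generation 1: 3 live cells
000000
000000
000000
000010
000010
000010
000000
000000
Generation 2: 3 live cells
000000
000000
000000
000000
000111
000000
000000
000000
Generation 3: 3 live cells
000000
000000
000000
000010
000010
000010
000000
000000
Generation 4: 3 live cells
(generation 4 grid is the final answer)

Answer: 000000
000000
000000
000000
000111
000000
000000
000000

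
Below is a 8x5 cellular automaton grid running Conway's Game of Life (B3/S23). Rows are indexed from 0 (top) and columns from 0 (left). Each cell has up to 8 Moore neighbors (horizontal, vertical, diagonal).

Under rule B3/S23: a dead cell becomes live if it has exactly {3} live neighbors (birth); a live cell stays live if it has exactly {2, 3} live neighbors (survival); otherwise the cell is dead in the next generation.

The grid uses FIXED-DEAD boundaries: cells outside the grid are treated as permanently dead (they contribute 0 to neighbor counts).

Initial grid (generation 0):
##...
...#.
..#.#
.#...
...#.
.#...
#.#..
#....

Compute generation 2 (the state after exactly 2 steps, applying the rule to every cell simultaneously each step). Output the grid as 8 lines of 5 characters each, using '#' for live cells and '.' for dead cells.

Answer: ..#..
.#.#.
....#
.#...
.....
.##..
#.#..
.....

Derivation:
Simulating step by step:
Generation 0 (given above): 11 live cells
Generation 1: 12 live cells
.....
.###.
..##.
..##.
..#..
.##..
#....
.#...
Generation 2: 9 live cells
(generation 2 grid is the final answer)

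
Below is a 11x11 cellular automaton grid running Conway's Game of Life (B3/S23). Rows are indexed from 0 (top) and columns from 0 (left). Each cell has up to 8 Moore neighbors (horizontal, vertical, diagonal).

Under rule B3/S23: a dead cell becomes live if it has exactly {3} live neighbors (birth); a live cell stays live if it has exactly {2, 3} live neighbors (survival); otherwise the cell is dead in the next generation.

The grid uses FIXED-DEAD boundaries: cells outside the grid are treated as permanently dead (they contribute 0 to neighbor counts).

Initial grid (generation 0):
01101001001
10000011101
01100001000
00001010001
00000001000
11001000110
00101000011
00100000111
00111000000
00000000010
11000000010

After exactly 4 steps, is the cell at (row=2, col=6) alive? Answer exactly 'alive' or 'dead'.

Answer: alive

Derivation:
Simulating step by step:
Generation 0 (given above): 37 live cells
Generation 1: 38 live cells
01000011110
10010010110
01000100110
00000011000
00000101110
01010000111
00100000000
01101000101
00110000101
01110000000
00000000000
Generation 2: 22 live cells
00000010010
11100110001
00000100010
00000100000
00000000001
00100001001
00000000101
01000000000
00001000000
01010000000
00100000000
Generation 3: 17 live cells
01000110000
01000110011
01001100000
00000000000
00000000000
00000000001
00000000010
00000000000
00100000000
00110000000
00100000000
Generation 4: 15 live cells
00000110000
11100000000
00001110000
00000000000
00000000000
00000000000
00000000000
00000000000
00110000000
01110000000
00110000000

Cell (2,6) at generation 4: 1 -> alive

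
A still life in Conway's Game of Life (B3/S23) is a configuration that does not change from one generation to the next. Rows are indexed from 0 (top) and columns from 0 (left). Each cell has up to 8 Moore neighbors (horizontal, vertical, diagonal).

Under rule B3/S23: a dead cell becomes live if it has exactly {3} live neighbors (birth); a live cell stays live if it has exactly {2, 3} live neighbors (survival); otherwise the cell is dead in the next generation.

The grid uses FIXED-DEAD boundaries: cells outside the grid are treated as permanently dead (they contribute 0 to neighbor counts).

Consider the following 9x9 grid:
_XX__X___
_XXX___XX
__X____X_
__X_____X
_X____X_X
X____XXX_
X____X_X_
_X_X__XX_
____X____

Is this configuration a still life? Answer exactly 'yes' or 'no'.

Answer: no

Derivation:
Compute generation 1 and compare to generation 0 (given above):
Generation 1:
_X_X_____
___X__XXX
_______X_
_XX_____X
_X___XX_X
XX___X__X
XX__XX__X
____XXXX_
_________
Cell (0,2) differs: gen0=1 vs gen1=0 -> NOT a still life.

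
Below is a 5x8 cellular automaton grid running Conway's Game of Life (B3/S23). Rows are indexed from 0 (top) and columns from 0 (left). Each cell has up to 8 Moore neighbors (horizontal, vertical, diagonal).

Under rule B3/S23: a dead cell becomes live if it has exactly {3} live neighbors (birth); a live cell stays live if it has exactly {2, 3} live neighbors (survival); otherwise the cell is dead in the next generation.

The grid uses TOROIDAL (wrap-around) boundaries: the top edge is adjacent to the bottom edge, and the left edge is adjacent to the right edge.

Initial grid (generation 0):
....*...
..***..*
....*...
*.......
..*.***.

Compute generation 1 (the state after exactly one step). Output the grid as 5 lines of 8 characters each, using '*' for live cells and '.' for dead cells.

Simulating step by step:
Generation 0 (given above): 11 live cells
Generation 1: 10 live cells
(generation 1 grid is the final answer)

Answer: ..*...*.
....**..
....*...
...**...
...***..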